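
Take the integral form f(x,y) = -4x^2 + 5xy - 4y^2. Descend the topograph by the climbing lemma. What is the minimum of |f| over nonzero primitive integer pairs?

translate: b→3 (≡-5 mod 8), so (4,-5,4)→(4,3,3)
flip: (4,3,3)→(3,-3,4)
translate: b→3 (≡-3 mod 6), so (3,-3,4)→(3,3,4)
reduced (well bottom): (3,3,4) with a≤c, −a<b≤a
well minimum |f| = |-3| = 3 (negative-definite)

3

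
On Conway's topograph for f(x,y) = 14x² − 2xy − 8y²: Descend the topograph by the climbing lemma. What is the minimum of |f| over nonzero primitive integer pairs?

descent: ρ → (-8,18,4)  [lands on river]
river: ρ → (4,14,-16)
river: ρ → (-16,18,2)
river: ρ → (2,18,-16)
river: ρ → (-16,14,4)
river: ρ → (4,18,-8)
river: ρ → (-8,14,8)
river: ρ → (8,18,-4)
river: ρ → (-4,14,16)
river: ρ → (16,18,-2)
river: ρ → (-2,18,16)
river: ρ → (16,14,-4)
river: ρ → (-4,18,8)
river: ρ → (8,14,-8)
closes: descent 1, river 14
min |a| on river = 2

2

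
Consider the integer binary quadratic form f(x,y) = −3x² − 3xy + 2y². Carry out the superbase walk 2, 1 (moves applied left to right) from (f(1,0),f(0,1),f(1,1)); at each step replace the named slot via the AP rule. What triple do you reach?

start (-3,2,-4) = (f(1,0),f(0,1),f(1,1))
replace slot 2: 2·((-3)+(-4)) − 2 = -16 → (-3,-16,-4)
replace slot 1: 2·((-16)+(-4)) − (-3) = -37 → (-37,-16,-4)

-37,-16,-4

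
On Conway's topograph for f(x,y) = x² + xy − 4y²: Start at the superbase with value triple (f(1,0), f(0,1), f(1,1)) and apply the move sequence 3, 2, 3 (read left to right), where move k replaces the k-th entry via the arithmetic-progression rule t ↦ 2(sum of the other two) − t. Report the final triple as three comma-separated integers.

start (1,-4,-2) = (f(1,0),f(0,1),f(1,1))
replace slot 3: 2·(1+(-4)) − (-2) = -4 → (1,-4,-4)
replace slot 2: 2·(1+(-4)) − (-4) = -2 → (1,-2,-4)
replace slot 3: 2·(1+(-2)) − (-4) = 2 → (1,-2,2)

1,-2,2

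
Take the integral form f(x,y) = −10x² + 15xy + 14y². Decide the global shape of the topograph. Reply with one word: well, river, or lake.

D = b²−4ac = 15² − 4·(-10)·14 = 785
D > 0 non-square ⇒ indefinite ⇒ periodic river

river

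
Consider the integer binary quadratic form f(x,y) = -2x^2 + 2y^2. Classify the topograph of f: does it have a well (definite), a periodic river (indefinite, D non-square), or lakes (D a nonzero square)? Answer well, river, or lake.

D = b²−4ac = 0² − 4·(-2)·2 = 16
D = 4² is a perfect square ⇒ form factors over ℤ ⇒ lakes

lake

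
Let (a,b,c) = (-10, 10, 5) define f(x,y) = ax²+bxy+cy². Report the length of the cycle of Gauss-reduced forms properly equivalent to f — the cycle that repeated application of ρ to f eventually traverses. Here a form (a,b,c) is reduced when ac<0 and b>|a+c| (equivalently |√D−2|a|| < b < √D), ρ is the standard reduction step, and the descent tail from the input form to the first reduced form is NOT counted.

D = 300, ⌊√D⌋ = 17
river: ρ → (5,10,-10)
river: ρ → (-10,10,5)
ρ-cycle length = 2 (tail of 0 descent steps not counted)

2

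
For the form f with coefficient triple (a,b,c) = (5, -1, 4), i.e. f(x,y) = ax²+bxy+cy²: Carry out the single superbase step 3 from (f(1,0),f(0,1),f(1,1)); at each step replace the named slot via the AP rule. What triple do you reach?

start (5,4,8) = (f(1,0),f(0,1),f(1,1))
replace slot 3: 2·(5+4) − 8 = 10 → (5,4,10)

5,4,10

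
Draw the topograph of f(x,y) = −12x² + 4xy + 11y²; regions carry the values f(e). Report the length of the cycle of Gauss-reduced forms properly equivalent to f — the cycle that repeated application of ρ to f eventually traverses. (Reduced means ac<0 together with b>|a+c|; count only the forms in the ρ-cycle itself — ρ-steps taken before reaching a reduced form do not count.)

D = 544, ⌊√D⌋ = 23
river: ρ → (11,18,-5)
river: ρ → (-5,22,3)
river: ρ → (3,20,-12)
river: ρ → (-12,4,11)
ρ-cycle length = 4 (tail of 0 descent steps not counted)

4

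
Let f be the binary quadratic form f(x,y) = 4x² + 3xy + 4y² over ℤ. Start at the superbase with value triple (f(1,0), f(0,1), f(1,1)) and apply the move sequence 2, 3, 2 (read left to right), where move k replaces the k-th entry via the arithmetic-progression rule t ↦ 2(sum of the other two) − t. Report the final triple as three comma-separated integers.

start (4,4,11) = (f(1,0),f(0,1),f(1,1))
replace slot 2: 2·(4+11) − 4 = 26 → (4,26,11)
replace slot 3: 2·(4+26) − 11 = 49 → (4,26,49)
replace slot 2: 2·(4+49) − 26 = 80 → (4,80,49)

4,80,49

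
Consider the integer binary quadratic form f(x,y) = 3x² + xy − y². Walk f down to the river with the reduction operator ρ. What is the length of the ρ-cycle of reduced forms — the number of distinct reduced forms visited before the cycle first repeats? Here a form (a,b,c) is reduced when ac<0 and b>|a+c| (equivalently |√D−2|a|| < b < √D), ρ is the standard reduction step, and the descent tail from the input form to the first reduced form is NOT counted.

D = 13, ⌊√D⌋ = 3
descent: ρ → (-1,3,1)  [lands on river]
river: ρ → (1,3,-1)
ρ-cycle length = 2 (tail of 1 descent step not counted)

2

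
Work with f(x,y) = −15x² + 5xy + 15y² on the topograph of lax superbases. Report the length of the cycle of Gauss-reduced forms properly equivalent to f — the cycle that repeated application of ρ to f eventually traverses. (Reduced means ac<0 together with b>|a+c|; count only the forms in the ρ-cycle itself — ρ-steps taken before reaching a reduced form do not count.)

D = 925, ⌊√D⌋ = 30
river: ρ → (15,25,-5)
river: ρ → (-5,25,15)
river: ρ → (15,5,-15)
river: ρ → (-15,25,5)
river: ρ → (5,25,-15)
river: ρ → (-15,5,15)
ρ-cycle length = 6 (tail of 0 descent steps not counted)

6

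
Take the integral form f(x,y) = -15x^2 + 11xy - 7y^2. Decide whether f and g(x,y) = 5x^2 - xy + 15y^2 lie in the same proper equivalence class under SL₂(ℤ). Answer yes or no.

D₁ = -299, D₂ = -299
f is negative-definite; reduce −f:
−f: flip: (15,-11,7)→(7,11,15)
−f: translate: b→-3 (≡11 mod 14), so (7,11,15)→(7,-3,11)
−f: reduced (well bottom): (7,-3,11) with a≤c, −a<b≤a
flip sign back: reduced form of f is (-7,3,-11)
g: reduced (well bottom): (5,-1,15) with a≤c, −a<b≤a
reduced forms (-7, 3, -11) vs (5, -1, 15) ⇒ inequivalent

no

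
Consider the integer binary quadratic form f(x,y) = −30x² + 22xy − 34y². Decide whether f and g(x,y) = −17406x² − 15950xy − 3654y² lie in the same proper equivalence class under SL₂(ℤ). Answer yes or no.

D₁ = -3596, D₂ = -3596
f is negative-definite; reduce −f:
−f: reduced (well bottom): (30,-22,34) with a≤c, −a<b≤a
flip sign back: reduced form of f is (-30,22,-34)
g is negative-definite; reduce −g:
−g: flip: (17406,15950,3654)→(3654,-15950,17406)
−g: translate: b→-1334 (≡-15950 mod 7308), so (3654,-15950,17406)→(3654,-1334,122)
−g: flip: (3654,-1334,122)→(122,1334,3654)
−g: translate: b→114 (≡1334 mod 244), so (122,1334,3654)→(122,114,34)
−g: flip: (122,114,34)→(34,-114,122)
−g: translate: b→22 (≡-114 mod 68), so (34,-114,122)→(34,22,30)
−g: flip: (34,22,30)→(30,-22,34)
−g: reduced (well bottom): (30,-22,34) with a≤c, −a<b≤a
flip sign back: reduced form of g is (-30,22,-34)
reduced forms (-30, 22, -34) vs (-30, 22, -34) ⇒ equivalent

yes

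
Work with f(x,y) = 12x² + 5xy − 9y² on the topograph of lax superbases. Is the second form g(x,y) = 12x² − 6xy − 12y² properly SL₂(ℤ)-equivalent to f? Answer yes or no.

D₁ = 457, D₂ = 612
discriminants differ ⇒ not SL₂(ℤ)-equivalent

no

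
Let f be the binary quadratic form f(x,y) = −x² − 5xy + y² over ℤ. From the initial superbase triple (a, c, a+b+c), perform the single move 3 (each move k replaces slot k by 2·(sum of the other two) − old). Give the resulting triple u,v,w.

start (-1,1,-5) = (f(1,0),f(0,1),f(1,1))
replace slot 3: 2·((-1)+1) − (-5) = 5 → (-1,1,5)

-1,1,5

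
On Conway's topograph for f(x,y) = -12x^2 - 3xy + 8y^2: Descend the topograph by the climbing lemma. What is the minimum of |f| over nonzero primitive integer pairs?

descent: ρ → (8,19,-1)  [lands on river]
river: ρ → (-1,19,8)
river: ρ → (8,13,-7)
river: ρ → (-7,15,6)
river: ρ → (6,9,-13)
river: ρ → (-13,17,2)
river: ρ → (2,19,-4)
river: ρ → (-4,13,14)
river: ρ → (14,15,-3)
river: ρ → (-3,15,14)
river: ρ → (14,13,-4)
river: ρ → (-4,19,2)
river: ρ → (2,17,-13)
river: ρ → (-13,9,6)
river: ρ → (6,15,-7)
river: ρ → (-7,13,8)
closes: descent 1, river 16
min |a| on river = 1

1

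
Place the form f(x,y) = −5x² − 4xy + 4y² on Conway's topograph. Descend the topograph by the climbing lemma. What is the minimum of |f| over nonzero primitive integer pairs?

descent: ρ → (4,4,-5)  [lands on river]
river: ρ → (-5,6,3)
river: ρ → (3,6,-5)
river: ρ → (-5,4,4)
closes: descent 1, river 4
min |a| on river = 3

3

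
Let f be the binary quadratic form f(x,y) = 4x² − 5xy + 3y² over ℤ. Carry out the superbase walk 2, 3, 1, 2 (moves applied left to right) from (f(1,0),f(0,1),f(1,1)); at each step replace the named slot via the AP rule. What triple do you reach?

start (4,3,2) = (f(1,0),f(0,1),f(1,1))
replace slot 2: 2·(4+2) − 3 = 9 → (4,9,2)
replace slot 3: 2·(4+9) − 2 = 24 → (4,9,24)
replace slot 1: 2·(9+24) − 4 = 62 → (62,9,24)
replace slot 2: 2·(62+24) − 9 = 163 → (62,163,24)

62,163,24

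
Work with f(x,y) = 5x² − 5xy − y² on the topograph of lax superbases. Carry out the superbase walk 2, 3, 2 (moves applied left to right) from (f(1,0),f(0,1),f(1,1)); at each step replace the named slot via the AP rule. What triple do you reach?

start (5,-1,-1) = (f(1,0),f(0,1),f(1,1))
replace slot 2: 2·(5+(-1)) − (-1) = 9 → (5,9,-1)
replace slot 3: 2·(5+9) − (-1) = 29 → (5,9,29)
replace slot 2: 2·(5+29) − 9 = 59 → (5,59,29)

5,59,29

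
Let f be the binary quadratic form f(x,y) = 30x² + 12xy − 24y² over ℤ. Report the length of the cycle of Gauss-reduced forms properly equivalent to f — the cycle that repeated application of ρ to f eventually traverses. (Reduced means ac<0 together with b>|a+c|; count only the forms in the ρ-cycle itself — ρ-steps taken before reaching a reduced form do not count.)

D = 3024, ⌊√D⌋ = 54
river: ρ → (-24,36,18)
river: ρ → (18,36,-24)
river: ρ → (-24,12,30)
river: ρ → (30,48,-6)
river: ρ → (-6,48,30)
river: ρ → (30,12,-24)
ρ-cycle length = 6 (tail of 0 descent steps not counted)

6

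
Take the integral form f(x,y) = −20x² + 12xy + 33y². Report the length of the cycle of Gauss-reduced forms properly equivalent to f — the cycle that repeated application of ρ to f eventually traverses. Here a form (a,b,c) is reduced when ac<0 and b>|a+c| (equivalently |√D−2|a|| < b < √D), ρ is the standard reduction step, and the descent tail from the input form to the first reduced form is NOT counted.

D = 2784, ⌊√D⌋ = 52
descent: ρ → (33,-12,-20)
descent: ρ → (-20,52,1)  [lands on river]
river: ρ → (1,52,-20)
river: ρ → (-20,28,25)
river: ρ → (25,22,-23)
river: ρ → (-23,24,24)
river: ρ → (24,24,-23)
river: ρ → (-23,22,25)
river: ρ → (25,28,-20)
ρ-cycle length = 8 (tail of 2 descent steps not counted)

8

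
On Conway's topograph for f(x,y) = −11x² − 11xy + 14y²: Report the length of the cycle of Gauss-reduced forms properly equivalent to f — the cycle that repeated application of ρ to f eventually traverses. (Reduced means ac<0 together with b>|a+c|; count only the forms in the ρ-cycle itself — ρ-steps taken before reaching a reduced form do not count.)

D = 737, ⌊√D⌋ = 27
descent: ρ → (14,11,-11)  [lands on river]
river: ρ → (-11,11,14)
river: ρ → (14,17,-8)
river: ρ → (-8,15,16)
river: ρ → (16,17,-7)
river: ρ → (-7,25,4)
river: ρ → (4,23,-13)
river: ρ → (-13,3,14)
river: ρ → (14,25,-2)
river: ρ → (-2,27,1)
river: ρ → (1,27,-2)
river: ρ → (-2,25,14)
river: ρ → (14,3,-13)
river: ρ → (-13,23,4)
river: ρ → (4,25,-7)
river: ρ → (-7,17,16)
river: ρ → (16,15,-8)
river: ρ → (-8,17,14)
ρ-cycle length = 18 (tail of 1 descent step not counted)

18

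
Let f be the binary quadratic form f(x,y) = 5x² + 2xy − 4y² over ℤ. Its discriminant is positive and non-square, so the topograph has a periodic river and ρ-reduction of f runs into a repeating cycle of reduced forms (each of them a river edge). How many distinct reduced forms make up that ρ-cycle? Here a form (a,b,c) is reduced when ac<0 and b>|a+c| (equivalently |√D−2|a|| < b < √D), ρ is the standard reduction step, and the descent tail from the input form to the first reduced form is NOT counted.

D = 84, ⌊√D⌋ = 9
river: ρ → (-4,6,3)
river: ρ → (3,6,-4)
river: ρ → (-4,2,5)
river: ρ → (5,8,-1)
river: ρ → (-1,8,5)
river: ρ → (5,2,-4)
ρ-cycle length = 6 (tail of 0 descent steps not counted)

6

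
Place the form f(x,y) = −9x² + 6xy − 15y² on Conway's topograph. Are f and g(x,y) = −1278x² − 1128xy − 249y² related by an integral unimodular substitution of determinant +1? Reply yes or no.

D₁ = -504, D₂ = -504
f is negative-definite; reduce −f:
−f: reduced (well bottom): (9,-6,15) with a≤c, −a<b≤a
flip sign back: reduced form of f is (-9,6,-15)
g is negative-definite; reduce −g:
−g: flip: (1278,1128,249)→(249,-1128,1278)
−g: translate: b→-132 (≡-1128 mod 498), so (249,-1128,1278)→(249,-132,18)
−g: flip: (249,-132,18)→(18,132,249)
−g: translate: b→-12 (≡132 mod 36), so (18,132,249)→(18,-12,9)
−g: flip: (18,-12,9)→(9,12,18)
−g: translate: b→-6 (≡12 mod 18), so (9,12,18)→(9,-6,15)
−g: reduced (well bottom): (9,-6,15) with a≤c, −a<b≤a
flip sign back: reduced form of g is (-9,6,-15)
reduced forms (-9, 6, -15) vs (-9, 6, -15) ⇒ equivalent

yes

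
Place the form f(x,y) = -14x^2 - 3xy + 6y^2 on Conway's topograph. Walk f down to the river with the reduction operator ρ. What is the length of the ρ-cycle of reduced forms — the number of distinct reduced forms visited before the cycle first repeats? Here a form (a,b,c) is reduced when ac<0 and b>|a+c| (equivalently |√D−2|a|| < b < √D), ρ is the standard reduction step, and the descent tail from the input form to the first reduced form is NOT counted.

D = 345, ⌊√D⌋ = 18
descent: ρ → (6,15,-5)  [lands on river]
river: ρ → (-5,15,6)
river: ρ → (6,9,-11)
river: ρ → (-11,13,4)
river: ρ → (4,11,-14)
river: ρ → (-14,17,1)
river: ρ → (1,17,-14)
river: ρ → (-14,11,4)
river: ρ → (4,13,-11)
river: ρ → (-11,9,6)
ρ-cycle length = 10 (tail of 1 descent step not counted)

10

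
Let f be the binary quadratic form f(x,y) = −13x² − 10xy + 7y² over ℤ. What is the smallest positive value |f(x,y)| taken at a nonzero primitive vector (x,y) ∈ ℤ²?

descent: ρ → (7,10,-13)  [lands on river]
river: ρ → (-13,16,4)
river: ρ → (4,16,-13)
river: ρ → (-13,10,7)
river: ρ → (7,18,-5)
river: ρ → (-5,12,16)
river: ρ → (16,20,-1)
river: ρ → (-1,20,16)
river: ρ → (16,12,-5)
river: ρ → (-5,18,7)
closes: descent 1, river 10
min |a| on river = 1

1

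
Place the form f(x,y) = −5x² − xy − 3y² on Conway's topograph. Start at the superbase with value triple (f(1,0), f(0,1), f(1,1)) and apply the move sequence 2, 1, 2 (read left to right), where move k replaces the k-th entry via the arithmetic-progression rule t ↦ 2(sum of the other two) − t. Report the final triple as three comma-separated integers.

start (-5,-3,-9) = (f(1,0),f(0,1),f(1,1))
replace slot 2: 2·((-5)+(-9)) − (-3) = -25 → (-5,-25,-9)
replace slot 1: 2·((-25)+(-9)) − (-5) = -63 → (-63,-25,-9)
replace slot 2: 2·((-63)+(-9)) − (-25) = -119 → (-63,-119,-9)

-63,-119,-9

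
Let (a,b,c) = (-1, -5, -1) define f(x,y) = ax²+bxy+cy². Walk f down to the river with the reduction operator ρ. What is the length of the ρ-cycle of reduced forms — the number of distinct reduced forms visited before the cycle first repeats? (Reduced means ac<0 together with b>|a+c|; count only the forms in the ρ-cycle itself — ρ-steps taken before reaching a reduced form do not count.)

D = 21, ⌊√D⌋ = 4
descent: ρ → (-1,3,3)  [lands on river]
river: ρ → (3,3,-1)
ρ-cycle length = 2 (tail of 1 descent step not counted)

2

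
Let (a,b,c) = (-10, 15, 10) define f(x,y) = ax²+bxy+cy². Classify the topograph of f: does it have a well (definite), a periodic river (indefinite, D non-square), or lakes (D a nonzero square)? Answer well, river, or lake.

D = b²−4ac = 15² − 4·(-10)·10 = 625
D = 25² is a perfect square ⇒ form factors over ℤ ⇒ lakes

lake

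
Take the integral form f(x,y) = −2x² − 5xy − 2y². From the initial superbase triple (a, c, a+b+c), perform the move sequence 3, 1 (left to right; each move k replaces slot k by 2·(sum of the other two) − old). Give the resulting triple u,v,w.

start (-2,-2,-9) = (f(1,0),f(0,1),f(1,1))
replace slot 3: 2·((-2)+(-2)) − (-9) = 1 → (-2,-2,1)
replace slot 1: 2·((-2)+1) − (-2) = 0 → (0,-2,1)

0,-2,1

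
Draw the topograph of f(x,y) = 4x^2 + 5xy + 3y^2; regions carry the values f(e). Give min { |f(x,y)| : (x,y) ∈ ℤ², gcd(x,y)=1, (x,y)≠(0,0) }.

translate: b→-3 (≡5 mod 8), so (4,5,3)→(4,-3,2)
flip: (4,-3,2)→(2,3,4)
translate: b→-1 (≡3 mod 4), so (2,3,4)→(2,-1,3)
reduced (well bottom): (2,-1,3) with a≤c, −a<b≤a
well minimum = a = 2

2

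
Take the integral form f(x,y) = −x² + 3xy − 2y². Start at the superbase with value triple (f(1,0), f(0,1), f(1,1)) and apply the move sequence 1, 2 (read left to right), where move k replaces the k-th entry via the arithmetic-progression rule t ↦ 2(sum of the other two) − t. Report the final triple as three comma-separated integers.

start (-1,-2,0) = (f(1,0),f(0,1),f(1,1))
replace slot 1: 2·((-2)+0) − (-1) = -3 → (-3,-2,0)
replace slot 2: 2·((-3)+0) − (-2) = -4 → (-3,-4,0)

-3,-4,0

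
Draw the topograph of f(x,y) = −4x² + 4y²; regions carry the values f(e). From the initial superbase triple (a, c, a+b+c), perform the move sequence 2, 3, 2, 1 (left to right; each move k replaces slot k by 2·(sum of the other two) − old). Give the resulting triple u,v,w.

start (-4,4,0) = (f(1,0),f(0,1),f(1,1))
replace slot 2: 2·((-4)+0) − 4 = -12 → (-4,-12,0)
replace slot 3: 2·((-4)+(-12)) − 0 = -32 → (-4,-12,-32)
replace slot 2: 2·((-4)+(-32)) − (-12) = -60 → (-4,-60,-32)
replace slot 1: 2·((-60)+(-32)) − (-4) = -180 → (-180,-60,-32)

-180,-60,-32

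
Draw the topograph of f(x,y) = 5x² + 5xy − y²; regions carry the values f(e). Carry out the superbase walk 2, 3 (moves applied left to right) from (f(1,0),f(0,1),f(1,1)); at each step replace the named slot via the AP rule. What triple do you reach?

start (5,-1,9) = (f(1,0),f(0,1),f(1,1))
replace slot 2: 2·(5+9) − (-1) = 29 → (5,29,9)
replace slot 3: 2·(5+29) − 9 = 59 → (5,29,59)

5,29,59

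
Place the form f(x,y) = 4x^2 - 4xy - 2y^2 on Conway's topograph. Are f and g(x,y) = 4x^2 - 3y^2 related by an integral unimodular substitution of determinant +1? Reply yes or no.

D₁ = 48, D₂ = 48
river cycle of f (length 2): (-2, 4, 4), (4, 4, -2)
river cycle of g (length 2): (-3, 6, 1), (1, 6, -3)
cycles differ ⇒ inequivalent

no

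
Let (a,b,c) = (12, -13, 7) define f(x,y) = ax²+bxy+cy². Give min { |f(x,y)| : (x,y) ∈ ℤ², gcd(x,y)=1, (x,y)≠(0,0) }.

translate: b→11 (≡-13 mod 24), so (12,-13,7)→(12,11,6)
flip: (12,11,6)→(6,-11,12)
translate: b→1 (≡-11 mod 12), so (6,-11,12)→(6,1,7)
reduced (well bottom): (6,1,7) with a≤c, −a<b≤a
well minimum = a = 6

6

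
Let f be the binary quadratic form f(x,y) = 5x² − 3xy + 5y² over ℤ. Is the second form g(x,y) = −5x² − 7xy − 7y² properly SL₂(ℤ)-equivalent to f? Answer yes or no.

D₁ = -91, D₂ = -91
f: flip: (5,-3,5)→(5,3,5)
f: reduced (well bottom): (5,3,5) with a≤c, −a<b≤a
g is negative-definite; reduce −g:
−g: translate: b→-3 (≡7 mod 10), so (5,7,7)→(5,-3,5)
−g: flip: (5,-3,5)→(5,3,5)
−g: reduced (well bottom): (5,3,5) with a≤c, −a<b≤a
flip sign back: reduced form of g is (-5,-3,-5)
reduced forms (5, 3, 5) vs (-5, -3, -5) ⇒ inequivalent

no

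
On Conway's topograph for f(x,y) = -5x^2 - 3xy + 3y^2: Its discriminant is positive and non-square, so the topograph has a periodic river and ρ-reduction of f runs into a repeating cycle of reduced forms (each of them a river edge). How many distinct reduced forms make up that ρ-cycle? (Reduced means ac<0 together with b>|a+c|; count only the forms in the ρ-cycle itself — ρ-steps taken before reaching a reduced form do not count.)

D = 69, ⌊√D⌋ = 8
descent: ρ → (3,3,-5)  [lands on river]
river: ρ → (-5,7,1)
river: ρ → (1,7,-5)
river: ρ → (-5,3,3)
ρ-cycle length = 4 (tail of 1 descent step not counted)

4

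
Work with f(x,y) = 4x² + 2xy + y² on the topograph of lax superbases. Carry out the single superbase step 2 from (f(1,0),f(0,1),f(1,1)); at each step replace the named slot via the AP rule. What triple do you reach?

start (4,1,7) = (f(1,0),f(0,1),f(1,1))
replace slot 2: 2·(4+7) − 1 = 21 → (4,21,7)

4,21,7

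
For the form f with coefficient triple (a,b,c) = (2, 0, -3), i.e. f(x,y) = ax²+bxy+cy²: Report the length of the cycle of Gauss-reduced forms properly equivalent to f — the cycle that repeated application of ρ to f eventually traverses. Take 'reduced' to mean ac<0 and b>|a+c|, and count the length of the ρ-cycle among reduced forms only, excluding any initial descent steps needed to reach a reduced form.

D = 24, ⌊√D⌋ = 4
descent: ρ → (-3,0,2)
descent: ρ → (2,4,-1)  [lands on river]
river: ρ → (-1,4,2)
ρ-cycle length = 2 (tail of 2 descent steps not counted)

2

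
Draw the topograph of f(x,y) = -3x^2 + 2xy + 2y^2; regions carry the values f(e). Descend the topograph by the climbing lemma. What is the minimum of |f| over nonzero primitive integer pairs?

river: ρ → (2,2,-3)
river: ρ → (-3,4,1)
river: ρ → (1,4,-3)
river: ρ → (-3,2,2)
closes: descent 0, river 4
min |a| on river = 1

1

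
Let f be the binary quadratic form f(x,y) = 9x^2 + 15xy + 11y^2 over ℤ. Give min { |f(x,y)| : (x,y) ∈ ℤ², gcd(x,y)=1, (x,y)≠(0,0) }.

translate: b→-3 (≡15 mod 18), so (9,15,11)→(9,-3,5)
flip: (9,-3,5)→(5,3,9)
reduced (well bottom): (5,3,9) with a≤c, −a<b≤a
well minimum = a = 5

5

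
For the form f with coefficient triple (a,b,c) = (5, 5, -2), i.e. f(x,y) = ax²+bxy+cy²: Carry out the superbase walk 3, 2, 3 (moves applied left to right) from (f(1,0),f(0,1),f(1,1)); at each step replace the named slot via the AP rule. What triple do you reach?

start (5,-2,8) = (f(1,0),f(0,1),f(1,1))
replace slot 3: 2·(5+(-2)) − 8 = -2 → (5,-2,-2)
replace slot 2: 2·(5+(-2)) − (-2) = 8 → (5,8,-2)
replace slot 3: 2·(5+8) − (-2) = 28 → (5,8,28)

5,8,28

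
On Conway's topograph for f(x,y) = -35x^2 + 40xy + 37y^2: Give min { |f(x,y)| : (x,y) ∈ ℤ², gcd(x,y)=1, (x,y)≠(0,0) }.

river: ρ → (37,34,-38)
river: ρ → (-38,42,33)
river: ρ → (33,24,-47)
river: ρ → (-47,70,10)
river: ρ → (10,70,-47)
river: ρ → (-47,24,33)
river: ρ → (33,42,-38)
river: ρ → (-38,34,37)
river: ρ → (37,40,-35)
river: ρ → (-35,30,42)
river: ρ → (42,54,-23)
river: ρ → (-23,38,58)
river: ρ → (58,78,-3)
river: ρ → (-3,78,58)
river: ρ → (58,38,-23)
river: ρ → (-23,54,42)
river: ρ → (42,30,-35)
river: ρ → (-35,40,37)
closes: descent 0, river 18
min |a| on river = 3

3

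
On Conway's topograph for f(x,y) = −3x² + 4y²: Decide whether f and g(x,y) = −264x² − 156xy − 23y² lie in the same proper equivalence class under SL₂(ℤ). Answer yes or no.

D₁ = 48, D₂ = 48
river cycle of f (length 2): (-3, 6, 1), (1, 6, -3)
river cycle of g (length 2): (-3, 6, 1), (1, 6, -3)
cycles coincide ⇒ equivalent

yes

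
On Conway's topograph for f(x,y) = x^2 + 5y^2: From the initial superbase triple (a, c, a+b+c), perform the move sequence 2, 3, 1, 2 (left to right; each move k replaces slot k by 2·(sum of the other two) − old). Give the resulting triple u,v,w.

start (1,5,6) = (f(1,0),f(0,1),f(1,1))
replace slot 2: 2·(1+6) − 5 = 9 → (1,9,6)
replace slot 3: 2·(1+9) − 6 = 14 → (1,9,14)
replace slot 1: 2·(9+14) − 1 = 45 → (45,9,14)
replace slot 2: 2·(45+14) − 9 = 109 → (45,109,14)

45,109,14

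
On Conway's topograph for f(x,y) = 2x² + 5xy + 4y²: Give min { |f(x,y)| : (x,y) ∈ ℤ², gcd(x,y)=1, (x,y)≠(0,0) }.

translate: b→1 (≡5 mod 4), so (2,5,4)→(2,1,1)
flip: (2,1,1)→(1,-1,2)
translate: b→1 (≡-1 mod 2), so (1,-1,2)→(1,1,2)
reduced (well bottom): (1,1,2) with a≤c, −a<b≤a
well minimum = a = 1

1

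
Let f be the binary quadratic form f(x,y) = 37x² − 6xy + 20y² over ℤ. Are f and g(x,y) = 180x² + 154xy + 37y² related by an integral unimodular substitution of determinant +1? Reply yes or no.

D₁ = -2924, D₂ = -2924
f: flip: (37,-6,20)→(20,6,37)
f: reduced (well bottom): (20,6,37) with a≤c, −a<b≤a
g: flip: (180,154,37)→(37,-154,180)
g: translate: b→-6 (≡-154 mod 74), so (37,-154,180)→(37,-6,20)
g: flip: (37,-6,20)→(20,6,37)
g: reduced (well bottom): (20,6,37) with a≤c, −a<b≤a
reduced forms (20, 6, 37) vs (20, 6, 37) ⇒ equivalent

yes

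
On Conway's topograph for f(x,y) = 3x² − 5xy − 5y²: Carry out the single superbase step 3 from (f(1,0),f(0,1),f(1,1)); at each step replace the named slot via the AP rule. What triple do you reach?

start (3,-5,-7) = (f(1,0),f(0,1),f(1,1))
replace slot 3: 2·(3+(-5)) − (-7) = 3 → (3,-5,3)

3,-5,3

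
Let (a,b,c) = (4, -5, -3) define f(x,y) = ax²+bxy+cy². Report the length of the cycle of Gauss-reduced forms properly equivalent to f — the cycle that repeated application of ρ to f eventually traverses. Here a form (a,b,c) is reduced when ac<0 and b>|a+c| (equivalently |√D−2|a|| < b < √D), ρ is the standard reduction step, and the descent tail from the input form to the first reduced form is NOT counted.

D = 73, ⌊√D⌋ = 8
descent: ρ → (-3,5,4)  [lands on river]
river: ρ → (4,3,-4)
river: ρ → (-4,5,3)
river: ρ → (3,7,-2)
river: ρ → (-2,5,6)
river: ρ → (6,7,-1)
river: ρ → (-1,7,6)
river: ρ → (6,5,-2)
river: ρ → (-2,7,3)
river: ρ → (3,5,-4)
river: ρ → (-4,3,4)
river: ρ → (4,5,-3)
river: ρ → (-3,7,2)
river: ρ → (2,5,-6)
river: ρ → (-6,7,1)
river: ρ → (1,7,-6)
river: ρ → (-6,5,2)
river: ρ → (2,7,-3)
ρ-cycle length = 18 (tail of 1 descent step not counted)

18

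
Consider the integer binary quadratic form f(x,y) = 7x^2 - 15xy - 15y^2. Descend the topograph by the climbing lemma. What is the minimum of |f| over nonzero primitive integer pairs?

descent: ρ → (-15,15,7)  [lands on river]
river: ρ → (7,13,-17)
river: ρ → (-17,21,3)
river: ρ → (3,21,-17)
river: ρ → (-17,13,7)
river: ρ → (7,15,-15)
closes: descent 1, river 6
min |a| on river = 3

3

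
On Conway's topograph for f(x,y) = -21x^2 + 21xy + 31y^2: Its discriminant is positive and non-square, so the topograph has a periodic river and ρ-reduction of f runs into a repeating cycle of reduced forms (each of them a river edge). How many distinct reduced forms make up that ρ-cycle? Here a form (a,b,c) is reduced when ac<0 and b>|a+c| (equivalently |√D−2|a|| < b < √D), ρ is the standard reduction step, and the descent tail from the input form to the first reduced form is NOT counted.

D = 3045, ⌊√D⌋ = 55
river: ρ → (31,41,-11)
river: ρ → (-11,47,19)
river: ρ → (19,29,-29)
river: ρ → (-29,29,19)
river: ρ → (19,47,-11)
river: ρ → (-11,41,31)
river: ρ → (31,21,-21)
river: ρ → (-21,21,31)
ρ-cycle length = 8 (tail of 0 descent steps not counted)

8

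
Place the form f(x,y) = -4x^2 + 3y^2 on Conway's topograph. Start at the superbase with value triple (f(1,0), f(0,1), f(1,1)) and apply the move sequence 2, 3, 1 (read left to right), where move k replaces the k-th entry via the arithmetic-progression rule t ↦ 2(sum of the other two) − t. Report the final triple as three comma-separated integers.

start (-4,3,-1) = (f(1,0),f(0,1),f(1,1))
replace slot 2: 2·((-4)+(-1)) − 3 = -13 → (-4,-13,-1)
replace slot 3: 2·((-4)+(-13)) − (-1) = -33 → (-4,-13,-33)
replace slot 1: 2·((-13)+(-33)) − (-4) = -88 → (-88,-13,-33)

-88,-13,-33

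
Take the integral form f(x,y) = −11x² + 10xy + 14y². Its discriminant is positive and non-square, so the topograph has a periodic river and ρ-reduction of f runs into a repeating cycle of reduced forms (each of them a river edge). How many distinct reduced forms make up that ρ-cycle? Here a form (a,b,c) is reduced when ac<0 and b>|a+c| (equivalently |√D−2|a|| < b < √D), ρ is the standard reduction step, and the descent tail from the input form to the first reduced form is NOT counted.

D = 716, ⌊√D⌋ = 26
river: ρ → (14,18,-7)
river: ρ → (-7,24,5)
river: ρ → (5,26,-2)
river: ρ → (-2,26,5)
river: ρ → (5,24,-7)
river: ρ → (-7,18,14)
river: ρ → (14,10,-11)
river: ρ → (-11,12,13)
river: ρ → (13,14,-10)
river: ρ → (-10,26,1)
river: ρ → (1,26,-10)
river: ρ → (-10,14,13)
river: ρ → (13,12,-11)
river: ρ → (-11,10,14)
ρ-cycle length = 14 (tail of 0 descent steps not counted)

14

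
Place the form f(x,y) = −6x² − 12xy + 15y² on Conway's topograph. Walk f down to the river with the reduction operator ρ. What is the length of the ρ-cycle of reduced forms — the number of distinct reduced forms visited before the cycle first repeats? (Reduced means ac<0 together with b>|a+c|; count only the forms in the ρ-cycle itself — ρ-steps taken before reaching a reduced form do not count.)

D = 504, ⌊√D⌋ = 22
descent: ρ → (15,12,-6)  [lands on river]
river: ρ → (-6,12,15)
river: ρ → (15,18,-3)
river: ρ → (-3,18,15)
ρ-cycle length = 4 (tail of 1 descent step not counted)

4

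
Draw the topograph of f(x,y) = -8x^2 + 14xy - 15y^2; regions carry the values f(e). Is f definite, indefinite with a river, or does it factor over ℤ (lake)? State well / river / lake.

D = b²−4ac = 14² − 4·(-8)·(-15) = -284
D < 0 ⇒ definite ⇒ every region one sign ⇒ single well

well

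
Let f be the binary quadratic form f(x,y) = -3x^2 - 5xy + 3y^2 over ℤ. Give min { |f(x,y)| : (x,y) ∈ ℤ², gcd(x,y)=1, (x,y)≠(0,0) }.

descent: ρ → (3,5,-3)  [lands on river]
river: ρ → (-3,7,1)
river: ρ → (1,7,-3)
river: ρ → (-3,5,3)
river: ρ → (3,7,-1)
river: ρ → (-1,7,3)
closes: descent 1, river 6
min |a| on river = 1

1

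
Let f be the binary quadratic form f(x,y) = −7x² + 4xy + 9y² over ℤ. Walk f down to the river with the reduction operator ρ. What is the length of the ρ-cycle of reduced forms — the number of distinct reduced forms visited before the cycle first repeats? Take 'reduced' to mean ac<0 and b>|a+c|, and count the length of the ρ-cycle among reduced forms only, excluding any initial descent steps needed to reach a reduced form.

D = 268, ⌊√D⌋ = 16
river: ρ → (9,14,-2)
river: ρ → (-2,14,9)
river: ρ → (9,4,-7)
river: ρ → (-7,10,6)
river: ρ → (6,14,-3)
river: ρ → (-3,16,1)
river: ρ → (1,16,-3)
river: ρ → (-3,14,6)
river: ρ → (6,10,-7)
river: ρ → (-7,4,9)
ρ-cycle length = 10 (tail of 0 descent steps not counted)

10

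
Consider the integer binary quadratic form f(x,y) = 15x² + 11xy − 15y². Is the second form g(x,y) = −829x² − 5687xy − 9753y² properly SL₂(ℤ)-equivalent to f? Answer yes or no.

D₁ = 1021, D₂ = 1021
river cycle of f (length 26): (-15, 19, 11), (11, 25, -9), (-9, 29, 5), (5, 31, -3), (-3, 29, 15), (15, 31, -1), (-1, 31, 15), (15, 29, -3), (-3, 31, 5), (5, 29, -9), … (16 more)
river cycle of g (length 26): (-15, 19, 11), (11, 25, -9), (-9, 29, 5), (5, 31, -3), (-3, 29, 15), (15, 31, -1), (-1, 31, 15), (15, 29, -3), (-3, 31, 5), (5, 29, -9), … (16 more)
cycles coincide ⇒ equivalent

yes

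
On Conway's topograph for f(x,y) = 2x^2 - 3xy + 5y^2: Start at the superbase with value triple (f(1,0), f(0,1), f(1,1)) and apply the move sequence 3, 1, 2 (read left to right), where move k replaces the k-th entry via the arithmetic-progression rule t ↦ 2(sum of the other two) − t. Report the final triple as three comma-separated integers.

start (2,5,4) = (f(1,0),f(0,1),f(1,1))
replace slot 3: 2·(2+5) − 4 = 10 → (2,5,10)
replace slot 1: 2·(5+10) − 2 = 28 → (28,5,10)
replace slot 2: 2·(28+10) − 5 = 71 → (28,71,10)

28,71,10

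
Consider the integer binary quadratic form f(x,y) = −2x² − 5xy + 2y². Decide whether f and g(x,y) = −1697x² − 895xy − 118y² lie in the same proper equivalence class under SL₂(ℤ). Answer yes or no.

D₁ = 41, D₂ = 41
river cycle of f (length 10): (2, 5, -2), (-2, 3, 4), (4, 5, -1), (-1, 5, 4), (4, 3, -2), (-2, 5, 2), (2, 3, -4), (-4, 5, 1), (1, 5, -4), (-4, 3, 2)
river cycle of g (length 10): (2, 5, -2), (-2, 3, 4), (4, 5, -1), (-1, 5, 4), (4, 3, -2), (-2, 5, 2), (2, 3, -4), (-4, 5, 1), (1, 5, -4), (-4, 3, 2)
cycles coincide ⇒ equivalent

yes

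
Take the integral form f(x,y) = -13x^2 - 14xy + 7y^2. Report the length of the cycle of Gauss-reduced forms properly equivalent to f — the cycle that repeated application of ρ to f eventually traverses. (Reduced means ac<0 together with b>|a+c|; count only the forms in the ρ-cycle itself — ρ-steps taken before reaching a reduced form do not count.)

D = 560, ⌊√D⌋ = 23
descent: ρ → (7,14,-13)  [lands on river]
river: ρ → (-13,12,8)
river: ρ → (8,20,-5)
river: ρ → (-5,20,8)
river: ρ → (8,12,-13)
river: ρ → (-13,14,7)
ρ-cycle length = 6 (tail of 1 descent step not counted)

6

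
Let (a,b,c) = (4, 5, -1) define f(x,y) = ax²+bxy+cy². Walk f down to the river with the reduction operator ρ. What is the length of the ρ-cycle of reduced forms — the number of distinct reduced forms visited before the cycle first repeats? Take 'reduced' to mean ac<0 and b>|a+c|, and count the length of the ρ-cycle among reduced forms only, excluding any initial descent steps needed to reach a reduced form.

D = 41, ⌊√D⌋ = 6
river: ρ → (-1,5,4)
river: ρ → (4,3,-2)
river: ρ → (-2,5,2)
river: ρ → (2,3,-4)
river: ρ → (-4,5,1)
river: ρ → (1,5,-4)
river: ρ → (-4,3,2)
river: ρ → (2,5,-2)
river: ρ → (-2,3,4)
river: ρ → (4,5,-1)
ρ-cycle length = 10 (tail of 0 descent steps not counted)

10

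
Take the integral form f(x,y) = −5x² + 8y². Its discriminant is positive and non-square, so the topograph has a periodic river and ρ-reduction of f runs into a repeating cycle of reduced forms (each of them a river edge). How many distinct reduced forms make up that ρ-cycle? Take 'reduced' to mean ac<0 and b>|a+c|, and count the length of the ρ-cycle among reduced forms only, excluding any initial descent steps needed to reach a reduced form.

D = 160, ⌊√D⌋ = 12
descent: ρ → (8,0,-5)
descent: ρ → (-5,10,3)  [lands on river]
river: ρ → (3,8,-8)
river: ρ → (-8,8,3)
river: ρ → (3,10,-5)
ρ-cycle length = 4 (tail of 2 descent steps not counted)

4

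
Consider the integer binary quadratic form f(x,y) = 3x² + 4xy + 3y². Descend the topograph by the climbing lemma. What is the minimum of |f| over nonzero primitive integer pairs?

translate: b→-2 (≡4 mod 6), so (3,4,3)→(3,-2,2)
flip: (3,-2,2)→(2,2,3)
reduced (well bottom): (2,2,3) with a≤c, −a<b≤a
well minimum = a = 2

2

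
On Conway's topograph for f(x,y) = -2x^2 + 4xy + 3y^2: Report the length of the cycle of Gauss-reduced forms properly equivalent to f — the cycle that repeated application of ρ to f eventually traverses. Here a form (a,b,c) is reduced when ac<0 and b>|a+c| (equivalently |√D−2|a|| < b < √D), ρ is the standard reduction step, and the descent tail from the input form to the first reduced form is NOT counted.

D = 40, ⌊√D⌋ = 6
river: ρ → (3,2,-3)
river: ρ → (-3,4,2)
river: ρ → (2,4,-3)
river: ρ → (-3,2,3)
river: ρ → (3,4,-2)
river: ρ → (-2,4,3)
ρ-cycle length = 6 (tail of 0 descent steps not counted)

6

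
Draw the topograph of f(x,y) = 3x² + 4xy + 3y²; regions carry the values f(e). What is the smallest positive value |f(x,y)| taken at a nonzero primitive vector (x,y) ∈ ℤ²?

translate: b→-2 (≡4 mod 6), so (3,4,3)→(3,-2,2)
flip: (3,-2,2)→(2,2,3)
reduced (well bottom): (2,2,3) with a≤c, −a<b≤a
well minimum = a = 2

2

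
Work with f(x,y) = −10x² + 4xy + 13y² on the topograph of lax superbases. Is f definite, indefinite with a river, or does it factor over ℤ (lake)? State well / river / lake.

D = b²−4ac = 4² − 4·(-10)·13 = 536
D > 0 non-square ⇒ indefinite ⇒ periodic river

river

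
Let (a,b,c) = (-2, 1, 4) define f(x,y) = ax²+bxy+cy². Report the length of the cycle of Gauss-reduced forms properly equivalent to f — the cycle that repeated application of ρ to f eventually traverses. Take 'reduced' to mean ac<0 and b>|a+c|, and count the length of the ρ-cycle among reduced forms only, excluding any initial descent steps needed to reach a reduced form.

D = 33, ⌊√D⌋ = 5
descent: ρ → (4,-1,-2)
descent: ρ → (-2,5,1)  [lands on river]
river: ρ → (1,5,-2)
river: ρ → (-2,3,3)
river: ρ → (3,3,-2)
ρ-cycle length = 4 (tail of 2 descent steps not counted)

4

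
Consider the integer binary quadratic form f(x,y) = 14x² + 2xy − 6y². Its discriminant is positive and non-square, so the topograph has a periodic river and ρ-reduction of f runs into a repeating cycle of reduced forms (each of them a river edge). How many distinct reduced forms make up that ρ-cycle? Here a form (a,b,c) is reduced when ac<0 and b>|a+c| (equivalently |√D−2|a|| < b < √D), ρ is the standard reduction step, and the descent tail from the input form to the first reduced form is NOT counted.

D = 340, ⌊√D⌋ = 18
descent: ρ → (-6,10,10)  [lands on river]
river: ρ → (10,10,-6)
river: ρ → (-6,14,6)
river: ρ → (6,10,-10)
river: ρ → (-10,10,6)
river: ρ → (6,14,-6)
ρ-cycle length = 6 (tail of 1 descent step not counted)

6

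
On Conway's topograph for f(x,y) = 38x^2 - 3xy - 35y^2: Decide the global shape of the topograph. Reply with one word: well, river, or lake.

D = b²−4ac = (-3)² − 4·38·(-35) = 5329
D = 73² is a perfect square ⇒ form factors over ℤ ⇒ lakes

lake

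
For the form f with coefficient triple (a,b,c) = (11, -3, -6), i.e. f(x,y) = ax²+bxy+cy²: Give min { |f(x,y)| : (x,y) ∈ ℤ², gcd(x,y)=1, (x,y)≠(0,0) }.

descent: ρ → (-6,15,2)  [lands on river]
river: ρ → (2,13,-13)
river: ρ → (-13,13,2)
river: ρ → (2,15,-6)
river: ρ → (-6,9,8)
river: ρ → (8,7,-7)
river: ρ → (-7,7,8)
river: ρ → (8,9,-6)
closes: descent 1, river 8
min |a| on river = 2

2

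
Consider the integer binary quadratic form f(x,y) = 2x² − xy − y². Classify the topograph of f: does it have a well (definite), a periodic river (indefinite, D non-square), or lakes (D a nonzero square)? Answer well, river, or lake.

D = b²−4ac = (-1)² − 4·2·(-1) = 9
D = 3² is a perfect square ⇒ form factors over ℤ ⇒ lakes

lake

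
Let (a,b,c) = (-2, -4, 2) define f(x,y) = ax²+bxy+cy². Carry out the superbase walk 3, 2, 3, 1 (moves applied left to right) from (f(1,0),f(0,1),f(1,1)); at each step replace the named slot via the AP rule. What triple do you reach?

start (-2,2,-4) = (f(1,0),f(0,1),f(1,1))
replace slot 3: 2·((-2)+2) − (-4) = 4 → (-2,2,4)
replace slot 2: 2·((-2)+4) − 2 = 2 → (-2,2,4)
replace slot 3: 2·((-2)+2) − 4 = -4 → (-2,2,-4)
replace slot 1: 2·(2+(-4)) − (-2) = -2 → (-2,2,-4)

-2,2,-4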